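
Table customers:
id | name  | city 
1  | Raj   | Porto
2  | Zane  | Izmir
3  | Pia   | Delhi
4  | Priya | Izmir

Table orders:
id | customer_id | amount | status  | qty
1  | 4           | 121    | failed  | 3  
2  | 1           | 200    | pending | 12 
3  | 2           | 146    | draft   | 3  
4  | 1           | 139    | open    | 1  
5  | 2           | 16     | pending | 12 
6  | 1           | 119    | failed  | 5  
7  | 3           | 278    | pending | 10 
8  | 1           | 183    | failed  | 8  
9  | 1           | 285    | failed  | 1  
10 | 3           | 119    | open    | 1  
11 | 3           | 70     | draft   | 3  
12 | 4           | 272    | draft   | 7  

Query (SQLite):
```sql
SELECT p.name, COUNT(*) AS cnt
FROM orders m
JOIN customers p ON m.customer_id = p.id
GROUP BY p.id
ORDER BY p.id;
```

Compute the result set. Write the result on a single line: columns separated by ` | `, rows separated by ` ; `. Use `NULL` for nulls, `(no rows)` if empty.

Raj | 5 ; Zane | 2 ; Pia | 3 ; Priya | 2

Join each orders row to its customers via customer_id.
Group joined rows by customers.id; compute COUNT(*) per group.
  1: ids {2, 4, 6, 8, 9} → COUNT(*)=5
  2: ids {3, 5} → COUNT(*)=2
  3: ids {7, 10, 11} → COUNT(*)=3
  4: ids {1, 12} → COUNT(*)=2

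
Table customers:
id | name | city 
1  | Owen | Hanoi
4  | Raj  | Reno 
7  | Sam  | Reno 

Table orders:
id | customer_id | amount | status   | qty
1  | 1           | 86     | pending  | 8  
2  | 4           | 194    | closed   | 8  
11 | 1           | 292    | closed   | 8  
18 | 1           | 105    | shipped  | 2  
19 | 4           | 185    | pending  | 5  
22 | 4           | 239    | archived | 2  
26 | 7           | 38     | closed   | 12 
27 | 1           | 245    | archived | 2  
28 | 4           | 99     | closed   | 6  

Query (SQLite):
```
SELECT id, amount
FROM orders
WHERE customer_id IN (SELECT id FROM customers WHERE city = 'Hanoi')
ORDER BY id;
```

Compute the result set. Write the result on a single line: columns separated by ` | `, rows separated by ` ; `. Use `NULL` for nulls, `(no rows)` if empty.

Inner query: customers.id where city = 'Hanoi'.
Outer: keep orders rows whose customer_id is in that set.
Inner query → {1}

1 | 86 ; 11 | 292 ; 18 | 105 ; 27 | 245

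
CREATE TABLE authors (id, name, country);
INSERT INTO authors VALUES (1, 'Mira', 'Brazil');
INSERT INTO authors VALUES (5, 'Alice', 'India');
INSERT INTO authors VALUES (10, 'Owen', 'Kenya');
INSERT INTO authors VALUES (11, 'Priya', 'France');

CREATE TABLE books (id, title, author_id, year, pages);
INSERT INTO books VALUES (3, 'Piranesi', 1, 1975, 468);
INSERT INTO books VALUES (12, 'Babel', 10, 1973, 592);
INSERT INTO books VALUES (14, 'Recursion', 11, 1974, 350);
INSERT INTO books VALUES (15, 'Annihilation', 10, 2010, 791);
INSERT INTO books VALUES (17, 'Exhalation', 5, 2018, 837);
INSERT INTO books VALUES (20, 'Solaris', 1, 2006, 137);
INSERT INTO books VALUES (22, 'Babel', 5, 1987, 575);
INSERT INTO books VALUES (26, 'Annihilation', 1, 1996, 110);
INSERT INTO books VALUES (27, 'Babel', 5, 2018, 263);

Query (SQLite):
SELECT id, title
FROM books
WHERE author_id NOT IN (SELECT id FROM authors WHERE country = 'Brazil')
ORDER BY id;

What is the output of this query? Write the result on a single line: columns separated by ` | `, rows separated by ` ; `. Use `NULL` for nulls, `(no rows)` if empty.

Inner query: authors.id where country = 'Brazil'.
Outer: keep books rows whose author_id is not in that set.
Inner query → {1}

12 | Babel ; 14 | Recursion ; 15 | Annihilation ; 17 | Exhalation ; 22 | Babel ; 27 | Babel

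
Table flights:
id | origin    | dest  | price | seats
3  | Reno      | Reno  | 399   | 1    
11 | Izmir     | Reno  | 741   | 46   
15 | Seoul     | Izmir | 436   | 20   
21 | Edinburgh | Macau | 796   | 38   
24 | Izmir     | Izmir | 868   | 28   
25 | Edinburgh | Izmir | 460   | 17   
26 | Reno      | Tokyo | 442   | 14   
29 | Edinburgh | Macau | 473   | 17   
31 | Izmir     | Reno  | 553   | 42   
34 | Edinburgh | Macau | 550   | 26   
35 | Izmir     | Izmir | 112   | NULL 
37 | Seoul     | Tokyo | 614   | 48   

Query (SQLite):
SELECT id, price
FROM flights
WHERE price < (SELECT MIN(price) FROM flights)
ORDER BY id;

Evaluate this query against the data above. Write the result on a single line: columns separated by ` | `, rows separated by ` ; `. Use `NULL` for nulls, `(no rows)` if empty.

(no rows)

Scalar subquery: MIN(price) over all flights rows = 112.
Keep rows where price < that value.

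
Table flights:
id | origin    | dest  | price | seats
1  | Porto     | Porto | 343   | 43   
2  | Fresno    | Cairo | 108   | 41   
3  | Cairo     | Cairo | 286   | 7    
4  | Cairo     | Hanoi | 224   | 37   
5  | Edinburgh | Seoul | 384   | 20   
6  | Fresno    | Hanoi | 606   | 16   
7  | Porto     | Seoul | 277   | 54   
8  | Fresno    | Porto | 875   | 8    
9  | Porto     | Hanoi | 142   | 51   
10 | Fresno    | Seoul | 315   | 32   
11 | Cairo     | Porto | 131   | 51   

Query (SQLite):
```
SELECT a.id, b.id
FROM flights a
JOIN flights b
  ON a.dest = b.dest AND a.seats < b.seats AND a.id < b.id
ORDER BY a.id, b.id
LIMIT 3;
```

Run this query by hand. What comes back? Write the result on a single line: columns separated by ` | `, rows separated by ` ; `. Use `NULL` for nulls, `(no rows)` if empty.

Pairs (a,b) with same dest, a.seats < b.seats, a.id < b.id.
dest groups: Cairo:{2,3} Hanoi:{4,6,9} Porto:{1,8,11} Seoul:{5,7,10}
Ordered by (a.id, b.id); first 3.

1 | 11 ; 4 | 9 ; 5 | 7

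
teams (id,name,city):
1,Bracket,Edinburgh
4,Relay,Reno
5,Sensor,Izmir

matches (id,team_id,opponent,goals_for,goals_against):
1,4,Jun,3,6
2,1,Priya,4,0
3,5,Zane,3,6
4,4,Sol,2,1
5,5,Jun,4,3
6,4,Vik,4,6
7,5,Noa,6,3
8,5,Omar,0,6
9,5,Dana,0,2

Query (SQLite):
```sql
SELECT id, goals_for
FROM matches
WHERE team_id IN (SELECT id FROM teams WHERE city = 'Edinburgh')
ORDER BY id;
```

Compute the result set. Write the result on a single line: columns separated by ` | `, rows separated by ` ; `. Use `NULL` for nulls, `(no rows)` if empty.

Inner query: teams.id where city = 'Edinburgh'.
Outer: keep matches rows whose team_id is in that set.
Inner query → {1}

2 | 4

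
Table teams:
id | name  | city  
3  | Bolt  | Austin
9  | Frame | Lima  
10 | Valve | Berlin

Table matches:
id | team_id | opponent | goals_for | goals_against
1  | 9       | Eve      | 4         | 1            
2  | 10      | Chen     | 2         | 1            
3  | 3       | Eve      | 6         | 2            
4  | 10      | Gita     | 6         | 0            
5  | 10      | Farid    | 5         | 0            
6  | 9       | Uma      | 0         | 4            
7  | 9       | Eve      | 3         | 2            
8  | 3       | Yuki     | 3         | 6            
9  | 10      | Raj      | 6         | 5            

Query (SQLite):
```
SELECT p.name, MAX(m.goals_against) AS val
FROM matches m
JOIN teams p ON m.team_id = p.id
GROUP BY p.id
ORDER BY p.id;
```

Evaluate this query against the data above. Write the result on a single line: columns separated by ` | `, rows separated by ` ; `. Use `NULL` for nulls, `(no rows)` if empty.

Join each matches row to its teams via team_id.
Group joined rows by teams.id; compute MAX(m.goals_against) per group.
  3: ids {3, 8} → MAX(m.goals_against)=6
  9: ids {1, 6, 7} → MAX(m.goals_against)=4
  10: ids {2, 4, 5, 9} → MAX(m.goals_against)=5

Bolt | 6 ; Frame | 4 ; Valve | 5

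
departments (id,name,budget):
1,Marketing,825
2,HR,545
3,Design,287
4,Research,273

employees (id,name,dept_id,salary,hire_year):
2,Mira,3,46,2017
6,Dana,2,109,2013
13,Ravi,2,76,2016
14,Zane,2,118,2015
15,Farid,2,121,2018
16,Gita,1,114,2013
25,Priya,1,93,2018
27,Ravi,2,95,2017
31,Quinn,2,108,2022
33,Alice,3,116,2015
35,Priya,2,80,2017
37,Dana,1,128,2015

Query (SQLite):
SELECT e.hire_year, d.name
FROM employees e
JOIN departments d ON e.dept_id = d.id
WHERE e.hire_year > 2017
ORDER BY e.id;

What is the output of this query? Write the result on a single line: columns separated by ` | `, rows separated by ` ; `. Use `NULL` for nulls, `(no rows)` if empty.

2018 | HR ; 2018 | Marketing ; 2022 | HR

Each employees row matches the departments row where dept_id = departments.id.
Then keep rows with e.hire_year > 2017.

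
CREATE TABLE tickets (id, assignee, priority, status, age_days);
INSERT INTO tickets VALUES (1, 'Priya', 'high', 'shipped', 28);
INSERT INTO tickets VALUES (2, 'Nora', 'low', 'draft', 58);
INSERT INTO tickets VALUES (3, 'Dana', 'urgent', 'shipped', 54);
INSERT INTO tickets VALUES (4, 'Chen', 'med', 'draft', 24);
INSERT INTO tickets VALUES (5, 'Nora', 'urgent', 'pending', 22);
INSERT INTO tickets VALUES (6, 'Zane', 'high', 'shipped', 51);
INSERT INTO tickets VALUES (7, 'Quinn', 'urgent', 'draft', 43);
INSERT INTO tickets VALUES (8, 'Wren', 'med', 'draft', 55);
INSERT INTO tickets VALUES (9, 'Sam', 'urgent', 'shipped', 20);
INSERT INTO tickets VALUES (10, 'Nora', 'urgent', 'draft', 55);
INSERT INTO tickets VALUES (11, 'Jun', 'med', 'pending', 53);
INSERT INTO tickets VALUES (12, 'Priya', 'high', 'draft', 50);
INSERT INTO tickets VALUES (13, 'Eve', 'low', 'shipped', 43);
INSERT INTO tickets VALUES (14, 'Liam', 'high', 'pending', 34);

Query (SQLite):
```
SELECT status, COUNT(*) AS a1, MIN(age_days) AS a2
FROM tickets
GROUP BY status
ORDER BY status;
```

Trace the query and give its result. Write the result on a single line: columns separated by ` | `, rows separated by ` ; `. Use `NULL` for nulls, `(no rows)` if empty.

draft | 6 | 24 ; pending | 3 | 22 ; shipped | 5 | 20

Group tickets by status.
Per group compute: COUNT(*), MIN(age_days).
  draft: ids {2, 4, 7, 8, 10, 12} → COUNT(*)=6, MIN(age_days)=24
  pending: ids {5, 11, 14} → COUNT(*)=3, MIN(age_days)=22
  shipped: ids {1, 3, 6, 9, 13} → COUNT(*)=5, MIN(age_days)=20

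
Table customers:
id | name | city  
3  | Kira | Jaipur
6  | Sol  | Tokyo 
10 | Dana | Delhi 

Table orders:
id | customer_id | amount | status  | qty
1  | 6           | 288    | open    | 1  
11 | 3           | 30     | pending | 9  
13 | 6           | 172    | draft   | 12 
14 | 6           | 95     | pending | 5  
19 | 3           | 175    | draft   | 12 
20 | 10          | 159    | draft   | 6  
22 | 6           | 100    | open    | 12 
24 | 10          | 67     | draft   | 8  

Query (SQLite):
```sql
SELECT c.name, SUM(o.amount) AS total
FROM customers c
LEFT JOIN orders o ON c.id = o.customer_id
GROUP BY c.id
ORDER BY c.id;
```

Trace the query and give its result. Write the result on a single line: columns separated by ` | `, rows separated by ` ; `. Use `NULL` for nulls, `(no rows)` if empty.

LEFT JOIN keeps every customers row; unmatched ones get NULL for orders columns.
Group by customers.id and compute SUM(o.amount). SUM over an all-NULL group is NULL.
  3: ids {11, 19} → SUM(o.amount)=205
  6: ids {1, 13, 14, 22} → SUM(o.amount)=655
  10: ids {20, 24} → SUM(o.amount)=226

Kira | 205 ; Sol | 655 ; Dana | 226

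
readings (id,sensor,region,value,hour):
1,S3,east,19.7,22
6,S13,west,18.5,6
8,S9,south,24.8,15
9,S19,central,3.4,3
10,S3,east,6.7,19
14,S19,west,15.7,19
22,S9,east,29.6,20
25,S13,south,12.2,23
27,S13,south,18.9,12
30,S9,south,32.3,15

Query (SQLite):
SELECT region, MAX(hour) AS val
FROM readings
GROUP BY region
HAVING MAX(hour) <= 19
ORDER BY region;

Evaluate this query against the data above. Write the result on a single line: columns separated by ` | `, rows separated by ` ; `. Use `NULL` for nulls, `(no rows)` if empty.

central | 3 ; west | 19

Partition readings by region; compute MAX(hour) within each group.
HAVING: keep groups where MAX(hour) <= 19.
  central: ids {9} → MAX(hour)=3
  east: ids {1, 10, 22} → MAX(hour)=22
  south: ids {8, 25, 27, 30} → MAX(hour)=23
  west: ids {6, 14} → MAX(hour)=19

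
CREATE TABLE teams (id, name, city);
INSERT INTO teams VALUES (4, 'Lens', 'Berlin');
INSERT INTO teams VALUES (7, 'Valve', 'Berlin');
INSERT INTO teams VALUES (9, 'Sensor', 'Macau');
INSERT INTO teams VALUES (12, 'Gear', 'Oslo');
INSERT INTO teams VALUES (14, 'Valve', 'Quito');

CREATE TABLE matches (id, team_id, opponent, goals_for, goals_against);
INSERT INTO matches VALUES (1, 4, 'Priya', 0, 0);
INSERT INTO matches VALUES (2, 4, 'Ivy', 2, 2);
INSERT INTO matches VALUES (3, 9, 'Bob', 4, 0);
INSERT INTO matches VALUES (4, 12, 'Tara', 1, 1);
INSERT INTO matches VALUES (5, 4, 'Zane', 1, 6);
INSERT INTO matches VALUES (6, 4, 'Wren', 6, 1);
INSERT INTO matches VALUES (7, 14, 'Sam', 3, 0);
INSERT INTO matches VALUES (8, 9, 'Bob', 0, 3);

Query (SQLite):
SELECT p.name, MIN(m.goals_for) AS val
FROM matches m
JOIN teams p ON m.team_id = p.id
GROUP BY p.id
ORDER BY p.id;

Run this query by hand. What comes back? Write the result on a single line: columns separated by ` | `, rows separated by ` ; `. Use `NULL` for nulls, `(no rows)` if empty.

Lens | 0 ; Sensor | 0 ; Gear | 1 ; Valve | 3

Join each matches row to its teams via team_id.
Group joined rows by teams.id; compute MIN(m.goals_for) per group.
  4: ids {1, 2, 5, 6} → MIN(m.goals_for)=0
  9: ids {3, 8} → MIN(m.goals_for)=0
  12: ids {4} → MIN(m.goals_for)=1
  14: ids {7} → MIN(m.goals_for)=3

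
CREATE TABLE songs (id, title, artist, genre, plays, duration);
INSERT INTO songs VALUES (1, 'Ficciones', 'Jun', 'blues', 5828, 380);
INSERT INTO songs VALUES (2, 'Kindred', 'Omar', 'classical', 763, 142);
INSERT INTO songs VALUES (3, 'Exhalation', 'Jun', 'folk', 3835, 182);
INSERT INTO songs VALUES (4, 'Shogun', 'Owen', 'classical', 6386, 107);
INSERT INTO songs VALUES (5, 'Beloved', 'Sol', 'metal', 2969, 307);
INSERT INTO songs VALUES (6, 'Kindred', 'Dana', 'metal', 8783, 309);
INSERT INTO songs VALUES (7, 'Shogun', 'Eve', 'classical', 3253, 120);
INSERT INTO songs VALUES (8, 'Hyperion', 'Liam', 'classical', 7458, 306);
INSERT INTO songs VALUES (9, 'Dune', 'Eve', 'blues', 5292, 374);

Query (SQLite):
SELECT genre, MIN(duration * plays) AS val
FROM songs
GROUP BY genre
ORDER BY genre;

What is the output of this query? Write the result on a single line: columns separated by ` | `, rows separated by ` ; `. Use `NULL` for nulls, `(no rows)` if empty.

For each row compute duration * plays.
Group by genre; take MIN of the expression per group.
  blues: ids {1, 9} → MIN(duration * plays)=1979208
  classical: ids {2, 4, 7, 8} → MIN(duration * plays)=108346
  folk: ids {3} → MIN(duration * plays)=697970
  metal: ids {5, 6} → MIN(duration * plays)=911483

blues | 1979208 ; classical | 108346 ; folk | 697970 ; metal | 911483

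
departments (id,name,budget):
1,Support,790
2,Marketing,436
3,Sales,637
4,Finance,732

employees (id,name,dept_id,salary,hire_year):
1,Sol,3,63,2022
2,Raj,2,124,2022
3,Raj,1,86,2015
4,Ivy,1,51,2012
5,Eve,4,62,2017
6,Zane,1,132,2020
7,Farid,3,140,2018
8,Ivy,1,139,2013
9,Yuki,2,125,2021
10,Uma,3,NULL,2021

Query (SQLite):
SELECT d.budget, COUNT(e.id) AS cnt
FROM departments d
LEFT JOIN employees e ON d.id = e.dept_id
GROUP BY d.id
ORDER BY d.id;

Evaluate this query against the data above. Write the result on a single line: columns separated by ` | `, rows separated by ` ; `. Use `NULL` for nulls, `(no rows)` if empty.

LEFT JOIN keeps every departments row; unmatched ones get NULL for employees columns.
Group by departments.id and compute COUNT(e.id). COUNT(col) of an all-NULL group is 0.
  1: ids {3, 4, 6, 8} → COUNT(e.id)=4
  2: ids {2, 9} → COUNT(e.id)=2
  3: ids {1, 7, 10} → COUNT(e.id)=3
  4: ids {5} → COUNT(e.id)=1

790 | 4 ; 436 | 2 ; 637 | 3 ; 732 | 1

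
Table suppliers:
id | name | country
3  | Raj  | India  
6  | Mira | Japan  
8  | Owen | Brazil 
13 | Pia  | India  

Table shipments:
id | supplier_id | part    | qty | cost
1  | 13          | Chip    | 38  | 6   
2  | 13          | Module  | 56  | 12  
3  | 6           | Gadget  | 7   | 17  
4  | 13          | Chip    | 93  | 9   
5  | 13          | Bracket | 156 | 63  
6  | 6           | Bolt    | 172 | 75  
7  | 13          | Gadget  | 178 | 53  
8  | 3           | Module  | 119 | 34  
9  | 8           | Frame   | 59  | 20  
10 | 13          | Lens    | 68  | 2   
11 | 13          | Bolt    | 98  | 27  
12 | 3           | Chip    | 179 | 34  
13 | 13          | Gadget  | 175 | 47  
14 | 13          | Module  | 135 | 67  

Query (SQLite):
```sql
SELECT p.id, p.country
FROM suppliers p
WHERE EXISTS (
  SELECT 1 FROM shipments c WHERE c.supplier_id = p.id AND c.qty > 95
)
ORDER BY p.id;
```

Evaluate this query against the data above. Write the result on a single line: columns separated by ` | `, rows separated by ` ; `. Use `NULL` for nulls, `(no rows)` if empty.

3 | India ; 6 | Japan ; 13 | India

For each suppliers row, check whether any shipments with matching supplier_id has qty > 95.
Keep rows where that is true.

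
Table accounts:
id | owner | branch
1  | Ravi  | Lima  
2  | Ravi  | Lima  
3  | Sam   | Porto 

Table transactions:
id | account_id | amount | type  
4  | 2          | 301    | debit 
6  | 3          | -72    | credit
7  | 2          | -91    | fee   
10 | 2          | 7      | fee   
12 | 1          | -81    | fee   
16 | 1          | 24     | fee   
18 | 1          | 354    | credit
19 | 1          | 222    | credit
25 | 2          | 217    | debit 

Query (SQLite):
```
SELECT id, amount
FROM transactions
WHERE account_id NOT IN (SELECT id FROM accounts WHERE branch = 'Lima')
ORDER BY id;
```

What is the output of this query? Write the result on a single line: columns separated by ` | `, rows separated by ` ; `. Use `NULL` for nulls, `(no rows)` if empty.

6 | -72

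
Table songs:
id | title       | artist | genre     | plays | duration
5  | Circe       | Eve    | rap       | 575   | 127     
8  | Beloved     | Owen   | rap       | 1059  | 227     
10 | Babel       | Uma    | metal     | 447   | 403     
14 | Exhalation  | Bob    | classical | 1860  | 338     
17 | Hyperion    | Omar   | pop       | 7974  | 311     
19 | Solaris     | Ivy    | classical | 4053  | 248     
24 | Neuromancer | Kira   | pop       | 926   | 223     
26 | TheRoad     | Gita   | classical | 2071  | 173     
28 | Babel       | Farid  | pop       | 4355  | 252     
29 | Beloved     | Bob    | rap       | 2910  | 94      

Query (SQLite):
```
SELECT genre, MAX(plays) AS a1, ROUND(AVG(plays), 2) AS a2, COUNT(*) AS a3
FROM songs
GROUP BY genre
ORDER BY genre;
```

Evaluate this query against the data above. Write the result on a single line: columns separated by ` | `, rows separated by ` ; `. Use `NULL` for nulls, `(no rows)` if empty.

classical | 4053 | 2661.33 | 3 ; metal | 447 | 447 | 1 ; pop | 7974 | 4418.33 | 3 ; rap | 2910 | 1514.67 | 3

Group songs by genre.
Per group compute: MAX(plays), ROUND(AVG(plays), 2), COUNT(*).
  classical: ids {14, 19, 26} → MAX(plays)=4053, ROUND(AVG(plays), 2)=2661.33, COUNT(*)=3
  metal: ids {10} → MAX(plays)=447, ROUND(AVG(plays), 2)=447, COUNT(*)=1
  pop: ids {17, 24, 28} → MAX(plays)=7974, ROUND(AVG(plays), 2)=4418.33, COUNT(*)=3
  rap: ids {5, 8, 29} → MAX(plays)=2910, ROUND(AVG(plays), 2)=1514.67, COUNT(*)=3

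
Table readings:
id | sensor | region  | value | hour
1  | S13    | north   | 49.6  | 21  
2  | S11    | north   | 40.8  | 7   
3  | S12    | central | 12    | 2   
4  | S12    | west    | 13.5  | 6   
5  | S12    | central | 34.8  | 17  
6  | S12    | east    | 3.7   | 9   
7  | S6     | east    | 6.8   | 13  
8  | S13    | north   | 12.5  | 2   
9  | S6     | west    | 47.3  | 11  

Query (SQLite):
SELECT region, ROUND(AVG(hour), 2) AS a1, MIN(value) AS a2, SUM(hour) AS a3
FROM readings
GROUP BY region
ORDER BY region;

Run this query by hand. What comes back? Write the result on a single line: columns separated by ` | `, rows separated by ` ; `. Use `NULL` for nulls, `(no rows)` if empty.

central | 9.5 | 12 | 19 ; east | 11 | 3.7 | 22 ; north | 10 | 12.5 | 30 ; west | 8.5 | 13.5 | 17

Group readings by region.
Per group compute: ROUND(AVG(hour), 2), MIN(value), SUM(hour).
  central: ids {3, 5} → ROUND(AVG(hour), 2)=9.5, MIN(value)=12, SUM(hour)=19
  east: ids {6, 7} → ROUND(AVG(hour), 2)=11, MIN(value)=3.7, SUM(hour)=22
  north: ids {1, 2, 8} → ROUND(AVG(hour), 2)=10, MIN(value)=12.5, SUM(hour)=30
  west: ids {4, 9} → ROUND(AVG(hour), 2)=8.5, MIN(value)=13.5, SUM(hour)=17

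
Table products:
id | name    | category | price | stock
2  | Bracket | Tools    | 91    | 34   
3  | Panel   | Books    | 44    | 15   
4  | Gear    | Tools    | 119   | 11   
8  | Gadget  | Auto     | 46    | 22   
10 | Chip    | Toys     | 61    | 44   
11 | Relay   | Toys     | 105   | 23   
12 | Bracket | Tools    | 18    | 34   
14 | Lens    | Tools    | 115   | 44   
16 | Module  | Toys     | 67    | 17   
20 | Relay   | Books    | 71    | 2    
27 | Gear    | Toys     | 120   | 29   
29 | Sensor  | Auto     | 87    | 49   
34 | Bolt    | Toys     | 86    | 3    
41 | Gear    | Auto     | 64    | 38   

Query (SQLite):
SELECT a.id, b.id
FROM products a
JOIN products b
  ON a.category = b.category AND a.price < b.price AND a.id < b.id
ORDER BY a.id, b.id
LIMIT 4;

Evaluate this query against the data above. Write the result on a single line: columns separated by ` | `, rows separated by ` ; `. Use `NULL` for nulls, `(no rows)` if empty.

2 | 4 ; 2 | 14 ; 3 | 20 ; 8 | 29

Pairs (a,b) with same category, a.price < b.price, a.id < b.id.
category groups: Auto:{8,29,41} Books:{3,20} Tools:{2,4,12,14} Toys:{10,11,16,27,34}
Ordered by (a.id, b.id); first 4.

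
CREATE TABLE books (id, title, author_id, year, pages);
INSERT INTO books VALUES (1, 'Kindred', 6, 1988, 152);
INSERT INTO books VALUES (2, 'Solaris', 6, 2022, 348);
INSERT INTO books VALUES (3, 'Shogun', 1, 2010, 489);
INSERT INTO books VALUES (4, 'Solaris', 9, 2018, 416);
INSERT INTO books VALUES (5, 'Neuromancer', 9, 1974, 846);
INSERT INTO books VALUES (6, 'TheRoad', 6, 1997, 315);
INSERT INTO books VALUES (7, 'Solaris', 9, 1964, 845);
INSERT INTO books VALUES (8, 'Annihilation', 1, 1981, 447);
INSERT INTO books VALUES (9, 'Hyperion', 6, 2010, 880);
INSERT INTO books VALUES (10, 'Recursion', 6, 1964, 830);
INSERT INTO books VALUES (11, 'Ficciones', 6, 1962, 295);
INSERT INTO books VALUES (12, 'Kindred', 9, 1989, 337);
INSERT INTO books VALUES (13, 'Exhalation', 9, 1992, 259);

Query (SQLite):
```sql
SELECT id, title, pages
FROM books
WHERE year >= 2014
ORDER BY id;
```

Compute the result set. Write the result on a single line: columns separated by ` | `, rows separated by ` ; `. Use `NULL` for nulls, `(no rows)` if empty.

year >= 2014: ids {2, 4}

2 | Solaris | 348 ; 4 | Solaris | 416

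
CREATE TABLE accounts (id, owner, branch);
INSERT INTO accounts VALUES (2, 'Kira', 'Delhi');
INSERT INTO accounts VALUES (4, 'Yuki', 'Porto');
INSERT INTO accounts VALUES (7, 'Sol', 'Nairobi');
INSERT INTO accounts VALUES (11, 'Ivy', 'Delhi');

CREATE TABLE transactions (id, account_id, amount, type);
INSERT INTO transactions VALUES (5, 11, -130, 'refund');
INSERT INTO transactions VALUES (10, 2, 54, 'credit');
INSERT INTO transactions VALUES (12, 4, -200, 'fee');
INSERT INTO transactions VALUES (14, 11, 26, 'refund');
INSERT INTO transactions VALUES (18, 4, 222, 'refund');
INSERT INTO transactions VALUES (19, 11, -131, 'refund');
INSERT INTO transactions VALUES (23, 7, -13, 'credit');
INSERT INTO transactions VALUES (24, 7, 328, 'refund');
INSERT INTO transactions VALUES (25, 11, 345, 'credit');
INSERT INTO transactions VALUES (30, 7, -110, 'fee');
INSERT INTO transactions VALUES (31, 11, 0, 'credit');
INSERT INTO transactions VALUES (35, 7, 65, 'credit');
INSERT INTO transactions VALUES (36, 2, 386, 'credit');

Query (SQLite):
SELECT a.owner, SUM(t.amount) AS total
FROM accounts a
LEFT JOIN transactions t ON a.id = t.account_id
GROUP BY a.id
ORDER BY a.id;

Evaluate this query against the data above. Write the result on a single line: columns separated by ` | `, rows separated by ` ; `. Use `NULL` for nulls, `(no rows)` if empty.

Kira | 440 ; Yuki | 22 ; Sol | 270 ; Ivy | 110

LEFT JOIN keeps every accounts row; unmatched ones get NULL for transactions columns.
Group by accounts.id and compute SUM(t.amount). SUM over an all-NULL group is NULL.
  2: ids {10, 36} → SUM(t.amount)=440
  4: ids {12, 18} → SUM(t.amount)=22
  7: ids {23, 24, 30, 35} → SUM(t.amount)=270
  11: ids {5, 14, 19, 25, 31} → SUM(t.amount)=110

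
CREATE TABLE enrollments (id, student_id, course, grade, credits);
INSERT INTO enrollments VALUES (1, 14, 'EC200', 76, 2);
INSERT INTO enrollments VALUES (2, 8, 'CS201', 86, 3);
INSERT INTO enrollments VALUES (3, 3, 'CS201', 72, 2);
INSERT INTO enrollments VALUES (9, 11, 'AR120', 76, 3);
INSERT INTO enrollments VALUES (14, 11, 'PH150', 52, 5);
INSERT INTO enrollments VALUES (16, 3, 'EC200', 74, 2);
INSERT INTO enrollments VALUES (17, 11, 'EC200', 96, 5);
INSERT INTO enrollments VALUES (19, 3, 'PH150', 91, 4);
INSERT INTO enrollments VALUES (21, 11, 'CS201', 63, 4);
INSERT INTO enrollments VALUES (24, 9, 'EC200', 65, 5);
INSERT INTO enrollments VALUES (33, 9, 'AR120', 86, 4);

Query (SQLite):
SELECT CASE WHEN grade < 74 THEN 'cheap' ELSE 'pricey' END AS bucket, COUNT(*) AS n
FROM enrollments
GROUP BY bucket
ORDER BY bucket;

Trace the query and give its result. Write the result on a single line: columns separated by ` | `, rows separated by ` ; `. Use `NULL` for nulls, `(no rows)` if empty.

Bucket rows by grade < 74 → 'cheap' else 'pricey'; count each bucket.

cheap | 4 ; pricey | 7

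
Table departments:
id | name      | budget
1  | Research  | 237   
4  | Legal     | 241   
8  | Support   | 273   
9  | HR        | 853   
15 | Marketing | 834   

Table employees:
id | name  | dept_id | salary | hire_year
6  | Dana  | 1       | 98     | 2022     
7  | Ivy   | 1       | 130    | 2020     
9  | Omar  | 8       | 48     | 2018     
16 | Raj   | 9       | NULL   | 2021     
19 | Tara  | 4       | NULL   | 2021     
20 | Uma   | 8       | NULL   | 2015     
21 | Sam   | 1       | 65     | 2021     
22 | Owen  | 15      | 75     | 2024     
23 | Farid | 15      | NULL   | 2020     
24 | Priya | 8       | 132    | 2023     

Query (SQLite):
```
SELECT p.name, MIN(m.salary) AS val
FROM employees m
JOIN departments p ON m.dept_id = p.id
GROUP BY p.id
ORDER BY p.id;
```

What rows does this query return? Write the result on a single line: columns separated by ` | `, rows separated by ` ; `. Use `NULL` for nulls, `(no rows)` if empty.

Join each employees row to its departments via dept_id.
Group joined rows by departments.id; compute MIN(m.salary) per group.
  1: ids {6, 7, 21} → MIN(m.salary)=65
  4: ids {19} → MIN(m.salary)=NULL
  8: ids {9, 20, 24} → MIN(m.salary)=48
  9: ids {16} → MIN(m.salary)=NULL
  15: ids {22, 23} → MIN(m.salary)=75

Research | 65 ; Legal | NULL ; Support | 48 ; HR | NULL ; Marketing | 75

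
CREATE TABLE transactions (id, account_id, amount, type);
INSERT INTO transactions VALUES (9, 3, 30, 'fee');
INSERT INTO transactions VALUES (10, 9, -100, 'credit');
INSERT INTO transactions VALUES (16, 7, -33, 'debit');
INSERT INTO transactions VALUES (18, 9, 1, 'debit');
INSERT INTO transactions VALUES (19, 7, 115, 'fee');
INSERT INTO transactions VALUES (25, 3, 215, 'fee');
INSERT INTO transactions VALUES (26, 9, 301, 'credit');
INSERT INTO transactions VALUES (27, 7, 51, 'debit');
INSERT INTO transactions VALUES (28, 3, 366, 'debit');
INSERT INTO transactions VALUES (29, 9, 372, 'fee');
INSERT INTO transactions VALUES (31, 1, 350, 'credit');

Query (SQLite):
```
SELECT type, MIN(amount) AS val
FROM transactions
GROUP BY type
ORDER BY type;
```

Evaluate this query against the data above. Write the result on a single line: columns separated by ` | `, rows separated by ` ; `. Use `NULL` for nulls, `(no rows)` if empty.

Partition transactions by type; compute MIN(amount) within each group.
  credit: ids {10, 26, 31} → MIN(amount)=-100
  debit: ids {16, 18, 27, 28} → MIN(amount)=-33
  fee: ids {9, 19, 25, 29} → MIN(amount)=30

credit | -100 ; debit | -33 ; fee | 30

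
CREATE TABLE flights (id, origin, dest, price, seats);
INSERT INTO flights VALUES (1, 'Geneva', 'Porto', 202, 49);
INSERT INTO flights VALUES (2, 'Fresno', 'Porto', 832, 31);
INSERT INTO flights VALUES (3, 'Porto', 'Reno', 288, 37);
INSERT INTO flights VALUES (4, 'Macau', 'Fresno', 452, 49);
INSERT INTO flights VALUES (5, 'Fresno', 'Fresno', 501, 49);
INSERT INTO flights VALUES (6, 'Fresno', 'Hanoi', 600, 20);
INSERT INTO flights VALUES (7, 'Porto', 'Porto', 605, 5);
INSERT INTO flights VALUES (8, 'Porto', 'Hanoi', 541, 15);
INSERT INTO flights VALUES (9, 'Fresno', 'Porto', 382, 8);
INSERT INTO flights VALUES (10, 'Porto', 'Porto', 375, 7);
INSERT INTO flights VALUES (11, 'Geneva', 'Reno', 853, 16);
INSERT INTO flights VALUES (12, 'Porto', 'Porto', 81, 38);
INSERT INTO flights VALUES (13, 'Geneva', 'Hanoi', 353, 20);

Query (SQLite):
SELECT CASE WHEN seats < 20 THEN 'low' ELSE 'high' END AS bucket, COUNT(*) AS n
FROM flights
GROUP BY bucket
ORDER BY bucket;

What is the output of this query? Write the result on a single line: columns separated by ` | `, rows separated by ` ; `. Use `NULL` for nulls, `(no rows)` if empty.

high | 8 ; low | 5

Bucket rows by seats < 20 → 'low' else 'high'; count each bucket.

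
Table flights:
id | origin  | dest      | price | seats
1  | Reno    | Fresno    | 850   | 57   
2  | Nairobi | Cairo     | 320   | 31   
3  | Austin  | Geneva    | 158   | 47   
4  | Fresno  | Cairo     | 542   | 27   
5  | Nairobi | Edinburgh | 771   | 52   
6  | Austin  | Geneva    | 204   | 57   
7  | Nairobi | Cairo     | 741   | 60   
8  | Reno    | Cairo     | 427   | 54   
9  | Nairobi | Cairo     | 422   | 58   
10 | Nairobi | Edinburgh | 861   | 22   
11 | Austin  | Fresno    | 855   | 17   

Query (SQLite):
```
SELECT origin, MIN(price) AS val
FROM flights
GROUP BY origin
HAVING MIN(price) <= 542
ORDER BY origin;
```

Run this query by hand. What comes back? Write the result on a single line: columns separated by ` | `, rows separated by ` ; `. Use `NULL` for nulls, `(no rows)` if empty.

Partition flights by origin; compute MIN(price) within each group.
HAVING: keep groups where MIN(price) <= 542.
  Austin: ids {3, 6, 11} → MIN(price)=158
  Fresno: ids {4} → MIN(price)=542
  Nairobi: ids {2, 5, 7, 9, 10} → MIN(price)=320
  Reno: ids {1, 8} → MIN(price)=427

Austin | 158 ; Fresno | 542 ; Nairobi | 320 ; Reno | 427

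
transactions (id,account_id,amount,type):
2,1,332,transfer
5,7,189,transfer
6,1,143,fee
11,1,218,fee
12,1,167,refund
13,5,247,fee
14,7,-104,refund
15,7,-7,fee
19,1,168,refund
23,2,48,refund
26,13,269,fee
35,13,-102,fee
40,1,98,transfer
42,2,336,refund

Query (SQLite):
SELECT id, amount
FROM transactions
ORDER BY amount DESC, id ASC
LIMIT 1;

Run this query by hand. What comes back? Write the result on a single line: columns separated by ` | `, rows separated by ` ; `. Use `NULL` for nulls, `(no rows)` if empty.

42 | 336

Sort by amount desc, tiebreak id asc: (336, id=42), (332, id=2), (269, id=26), (247, id=13) …. Take first 1.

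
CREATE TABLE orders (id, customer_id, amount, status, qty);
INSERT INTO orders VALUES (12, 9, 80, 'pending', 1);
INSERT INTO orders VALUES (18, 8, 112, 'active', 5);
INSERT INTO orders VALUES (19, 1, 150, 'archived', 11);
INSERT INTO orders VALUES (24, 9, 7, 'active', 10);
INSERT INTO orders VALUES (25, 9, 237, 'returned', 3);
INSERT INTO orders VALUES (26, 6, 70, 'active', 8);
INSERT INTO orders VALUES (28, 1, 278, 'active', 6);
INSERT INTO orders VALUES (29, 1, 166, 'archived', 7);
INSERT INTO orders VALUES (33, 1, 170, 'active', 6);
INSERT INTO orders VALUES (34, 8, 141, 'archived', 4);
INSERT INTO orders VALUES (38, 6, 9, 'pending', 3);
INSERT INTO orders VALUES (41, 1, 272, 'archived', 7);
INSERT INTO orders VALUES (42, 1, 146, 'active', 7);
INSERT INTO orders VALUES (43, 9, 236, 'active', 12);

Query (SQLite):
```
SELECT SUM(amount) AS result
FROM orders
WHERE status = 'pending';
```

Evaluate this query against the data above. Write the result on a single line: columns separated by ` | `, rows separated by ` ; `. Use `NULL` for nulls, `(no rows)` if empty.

89

Rows where status='pending' → amount values: [80, 9].
SUM of non-NULL values = 89.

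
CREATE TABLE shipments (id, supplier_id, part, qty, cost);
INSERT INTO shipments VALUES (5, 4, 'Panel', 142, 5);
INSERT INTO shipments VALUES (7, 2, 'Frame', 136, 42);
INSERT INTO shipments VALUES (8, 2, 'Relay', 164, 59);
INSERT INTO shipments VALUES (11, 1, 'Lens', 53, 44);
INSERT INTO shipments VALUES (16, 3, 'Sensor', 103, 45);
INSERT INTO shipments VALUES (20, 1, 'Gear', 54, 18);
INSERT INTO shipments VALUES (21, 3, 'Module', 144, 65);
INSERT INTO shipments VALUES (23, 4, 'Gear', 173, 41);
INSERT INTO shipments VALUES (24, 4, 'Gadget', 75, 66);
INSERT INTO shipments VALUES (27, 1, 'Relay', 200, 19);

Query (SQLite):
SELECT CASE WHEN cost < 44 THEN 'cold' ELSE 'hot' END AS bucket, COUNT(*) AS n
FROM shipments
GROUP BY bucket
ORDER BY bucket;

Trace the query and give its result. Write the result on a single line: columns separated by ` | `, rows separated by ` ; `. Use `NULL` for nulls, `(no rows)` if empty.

cold | 5 ; hot | 5

Bucket rows by cost < 44 → 'cold' else 'hot'; count each bucket.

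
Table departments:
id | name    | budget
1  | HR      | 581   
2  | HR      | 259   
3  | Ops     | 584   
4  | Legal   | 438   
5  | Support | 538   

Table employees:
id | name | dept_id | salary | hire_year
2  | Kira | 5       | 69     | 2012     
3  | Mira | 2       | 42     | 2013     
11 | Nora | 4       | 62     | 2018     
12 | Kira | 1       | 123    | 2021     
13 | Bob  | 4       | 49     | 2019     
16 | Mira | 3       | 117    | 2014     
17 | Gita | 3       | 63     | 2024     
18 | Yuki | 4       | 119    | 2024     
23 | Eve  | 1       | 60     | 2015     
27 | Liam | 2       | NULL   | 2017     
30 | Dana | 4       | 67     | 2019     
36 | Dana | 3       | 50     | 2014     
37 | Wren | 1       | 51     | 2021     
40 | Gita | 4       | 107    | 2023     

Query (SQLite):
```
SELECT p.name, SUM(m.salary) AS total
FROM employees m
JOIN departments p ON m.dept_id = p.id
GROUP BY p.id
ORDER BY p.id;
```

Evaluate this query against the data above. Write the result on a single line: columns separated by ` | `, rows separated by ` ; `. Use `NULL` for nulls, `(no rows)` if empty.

HR | 234 ; HR | 42 ; Ops | 230 ; Legal | 404 ; Support | 69

Join each employees row to its departments via dept_id.
Group joined rows by departments.id; compute SUM(m.salary) per group.
  1: ids {12, 23, 37} → SUM(m.salary)=234
  2: ids {3, 27} → SUM(m.salary)=42
  3: ids {16, 17, 36} → SUM(m.salary)=230
  4: ids {11, 13, 18, 30, 40} → SUM(m.salary)=404
  5: ids {2} → SUM(m.salary)=69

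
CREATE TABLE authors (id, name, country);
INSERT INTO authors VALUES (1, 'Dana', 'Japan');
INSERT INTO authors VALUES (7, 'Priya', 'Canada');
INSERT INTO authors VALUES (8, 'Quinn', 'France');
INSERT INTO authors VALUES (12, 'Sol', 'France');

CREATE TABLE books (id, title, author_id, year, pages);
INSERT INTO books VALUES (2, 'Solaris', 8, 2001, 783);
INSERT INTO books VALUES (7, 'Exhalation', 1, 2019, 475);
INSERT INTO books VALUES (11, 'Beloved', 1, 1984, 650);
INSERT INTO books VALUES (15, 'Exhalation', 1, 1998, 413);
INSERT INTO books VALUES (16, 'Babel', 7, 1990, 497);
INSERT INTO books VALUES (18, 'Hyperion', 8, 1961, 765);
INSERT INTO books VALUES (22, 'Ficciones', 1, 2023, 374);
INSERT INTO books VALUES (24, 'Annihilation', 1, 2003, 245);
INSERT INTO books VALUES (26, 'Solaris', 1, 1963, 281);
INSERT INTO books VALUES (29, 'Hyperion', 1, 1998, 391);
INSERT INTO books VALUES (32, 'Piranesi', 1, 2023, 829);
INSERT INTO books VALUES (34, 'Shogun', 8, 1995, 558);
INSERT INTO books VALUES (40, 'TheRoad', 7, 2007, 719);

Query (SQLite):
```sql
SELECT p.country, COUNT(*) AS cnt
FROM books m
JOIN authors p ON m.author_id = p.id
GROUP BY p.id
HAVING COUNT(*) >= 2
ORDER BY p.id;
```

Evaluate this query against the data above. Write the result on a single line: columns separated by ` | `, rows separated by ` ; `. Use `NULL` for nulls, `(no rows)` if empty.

Japan | 8 ; Canada | 2 ; France | 3

Join each books row to its authors via author_id.
Group joined rows by authors.id; compute COUNT(*) per group.
HAVING: keep groups with count ≥ 2.
  1: ids {7, 11, 15, 22, 24, 26, 29, 32} → COUNT(*)=8
  7: ids {16, 40} → COUNT(*)=2
  8: ids {2, 18, 34} → COUNT(*)=3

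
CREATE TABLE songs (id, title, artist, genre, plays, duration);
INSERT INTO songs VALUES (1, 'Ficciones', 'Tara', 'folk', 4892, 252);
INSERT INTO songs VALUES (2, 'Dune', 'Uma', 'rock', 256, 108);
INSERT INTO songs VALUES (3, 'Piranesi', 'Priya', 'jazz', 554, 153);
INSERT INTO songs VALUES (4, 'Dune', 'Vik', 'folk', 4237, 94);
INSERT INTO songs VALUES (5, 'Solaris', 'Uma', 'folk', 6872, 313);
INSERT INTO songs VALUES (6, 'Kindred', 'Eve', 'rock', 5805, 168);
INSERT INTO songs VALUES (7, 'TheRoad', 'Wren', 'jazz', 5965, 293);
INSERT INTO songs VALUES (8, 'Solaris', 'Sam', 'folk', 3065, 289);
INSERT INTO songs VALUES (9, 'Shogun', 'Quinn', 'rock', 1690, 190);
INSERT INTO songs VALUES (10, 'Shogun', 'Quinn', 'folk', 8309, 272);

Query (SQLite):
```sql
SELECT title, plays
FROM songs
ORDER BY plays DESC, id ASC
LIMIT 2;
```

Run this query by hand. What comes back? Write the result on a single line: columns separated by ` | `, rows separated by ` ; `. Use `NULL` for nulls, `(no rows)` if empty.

Shogun | 8309 ; Solaris | 6872

Sort by plays desc, tiebreak id asc: (8309, id=10), (6872, id=5), (5965, id=7), (5805, id=6), (4892, id=1) …. Take first 2.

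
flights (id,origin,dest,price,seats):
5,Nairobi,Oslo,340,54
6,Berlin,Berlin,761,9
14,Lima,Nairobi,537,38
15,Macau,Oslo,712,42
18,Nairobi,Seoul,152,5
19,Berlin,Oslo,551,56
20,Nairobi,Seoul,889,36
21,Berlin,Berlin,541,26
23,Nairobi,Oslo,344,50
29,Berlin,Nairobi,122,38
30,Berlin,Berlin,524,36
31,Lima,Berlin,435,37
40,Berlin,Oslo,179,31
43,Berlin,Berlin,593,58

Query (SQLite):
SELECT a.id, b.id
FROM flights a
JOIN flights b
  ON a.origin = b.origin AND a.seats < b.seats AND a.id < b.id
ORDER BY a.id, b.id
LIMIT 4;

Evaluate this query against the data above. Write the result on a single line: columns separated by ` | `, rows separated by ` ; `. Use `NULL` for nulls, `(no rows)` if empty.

Pairs (a,b) with same origin, a.seats < b.seats, a.id < b.id.
origin groups: Berlin:{6,19,21,29,30,40,43} Lima:{14,31} Macau:{15} Nairobi:{5,18,20,23}
Ordered by (a.id, b.id); first 4.

6 | 19 ; 6 | 21 ; 6 | 29 ; 6 | 30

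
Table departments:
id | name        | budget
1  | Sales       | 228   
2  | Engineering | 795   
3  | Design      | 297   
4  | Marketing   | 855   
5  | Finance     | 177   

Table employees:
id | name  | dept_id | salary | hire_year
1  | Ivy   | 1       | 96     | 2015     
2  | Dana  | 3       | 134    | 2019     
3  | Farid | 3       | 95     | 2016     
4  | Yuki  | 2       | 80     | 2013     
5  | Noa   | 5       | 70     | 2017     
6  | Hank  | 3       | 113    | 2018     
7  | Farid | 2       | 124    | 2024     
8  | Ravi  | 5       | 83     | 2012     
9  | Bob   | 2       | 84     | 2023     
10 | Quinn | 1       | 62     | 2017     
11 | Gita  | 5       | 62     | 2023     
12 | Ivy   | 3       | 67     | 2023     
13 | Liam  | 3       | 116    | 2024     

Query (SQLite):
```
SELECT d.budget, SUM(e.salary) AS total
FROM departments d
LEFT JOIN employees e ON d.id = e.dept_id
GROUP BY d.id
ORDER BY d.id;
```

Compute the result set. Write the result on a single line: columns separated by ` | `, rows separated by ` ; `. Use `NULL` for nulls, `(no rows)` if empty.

228 | 158 ; 795 | 288 ; 297 | 525 ; 855 | NULL ; 177 | 215

LEFT JOIN keeps every departments row; unmatched ones get NULL for employees columns.
Group by departments.id and compute SUM(e.salary). SUM over an all-NULL group is NULL.
  1: ids {1, 10} → SUM(e.salary)=158
  2: ids {4, 7, 9} → SUM(e.salary)=288
  3: ids {2, 3, 6, 12, 13} → SUM(e.salary)=525
  4: ids {—} → SUM(e.salary)=NULL
  5: ids {5, 8, 11} → SUM(e.salary)=215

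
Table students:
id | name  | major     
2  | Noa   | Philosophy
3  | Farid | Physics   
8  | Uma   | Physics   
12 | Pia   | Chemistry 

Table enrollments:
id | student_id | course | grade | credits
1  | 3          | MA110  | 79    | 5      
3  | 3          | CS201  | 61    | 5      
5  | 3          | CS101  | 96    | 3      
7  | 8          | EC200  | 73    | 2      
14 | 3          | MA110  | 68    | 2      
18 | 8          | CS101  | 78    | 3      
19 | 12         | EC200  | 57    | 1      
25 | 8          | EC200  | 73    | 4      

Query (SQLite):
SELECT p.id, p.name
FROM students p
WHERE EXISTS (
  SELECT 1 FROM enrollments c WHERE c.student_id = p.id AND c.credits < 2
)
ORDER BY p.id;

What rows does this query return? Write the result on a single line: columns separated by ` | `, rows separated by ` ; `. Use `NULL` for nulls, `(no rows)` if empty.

For each students row, check whether any enrollments with matching student_id has credits < 2.
Keep rows where that is true.

12 | Pia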